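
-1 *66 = -66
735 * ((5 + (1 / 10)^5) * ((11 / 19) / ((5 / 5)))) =808501617 / 380000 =2127.64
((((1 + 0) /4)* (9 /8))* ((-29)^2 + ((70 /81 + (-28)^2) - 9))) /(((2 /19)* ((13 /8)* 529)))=1244177 /247572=5.03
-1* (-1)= 1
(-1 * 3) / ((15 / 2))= -2 / 5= -0.40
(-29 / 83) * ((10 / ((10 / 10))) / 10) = -0.35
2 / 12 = 1 / 6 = 0.17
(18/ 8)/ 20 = 9/ 80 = 0.11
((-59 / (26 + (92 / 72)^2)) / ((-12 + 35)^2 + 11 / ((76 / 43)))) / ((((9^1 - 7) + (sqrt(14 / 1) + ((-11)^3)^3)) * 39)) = 161424 * sqrt(14) / 8774208083571958698908184857 + 380629347749136 / 8774208083571958698908184857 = 0.00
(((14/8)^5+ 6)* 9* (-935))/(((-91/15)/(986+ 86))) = 194098328325/5824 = 33327322.86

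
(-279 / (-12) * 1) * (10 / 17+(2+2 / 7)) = 15903 / 238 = 66.82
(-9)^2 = 81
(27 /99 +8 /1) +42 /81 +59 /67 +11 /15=10.41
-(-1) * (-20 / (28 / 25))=-125 / 7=-17.86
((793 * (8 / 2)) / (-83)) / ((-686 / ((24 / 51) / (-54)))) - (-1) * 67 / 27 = 2.48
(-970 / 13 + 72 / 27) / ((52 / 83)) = -116449 / 1014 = -114.84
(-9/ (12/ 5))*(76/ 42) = -95/ 14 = -6.79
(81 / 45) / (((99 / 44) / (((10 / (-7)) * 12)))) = -96 / 7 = -13.71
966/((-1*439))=-966/439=-2.20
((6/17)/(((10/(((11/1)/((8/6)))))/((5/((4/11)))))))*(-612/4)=-9801/16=-612.56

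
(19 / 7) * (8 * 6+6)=1026 / 7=146.57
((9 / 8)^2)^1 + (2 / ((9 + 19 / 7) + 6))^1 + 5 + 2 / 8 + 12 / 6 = 17119 / 1984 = 8.63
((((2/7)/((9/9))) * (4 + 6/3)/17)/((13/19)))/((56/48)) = 0.13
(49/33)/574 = 7/2706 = 0.00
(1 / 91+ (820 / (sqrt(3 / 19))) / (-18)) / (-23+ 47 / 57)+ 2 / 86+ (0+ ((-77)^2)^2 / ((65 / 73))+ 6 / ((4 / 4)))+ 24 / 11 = 3895 * sqrt(57) / 5688+ 826130684961399 / 20925520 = 39479582.50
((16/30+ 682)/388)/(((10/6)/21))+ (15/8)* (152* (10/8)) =3670623/9700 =378.41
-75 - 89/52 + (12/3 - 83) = -8097/52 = -155.71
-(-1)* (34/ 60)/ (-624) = -17/ 18720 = -0.00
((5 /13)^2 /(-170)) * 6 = -15 /2873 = -0.01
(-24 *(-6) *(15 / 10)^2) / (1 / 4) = 1296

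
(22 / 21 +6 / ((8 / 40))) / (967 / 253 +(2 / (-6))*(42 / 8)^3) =-10557184 / 15101583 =-0.70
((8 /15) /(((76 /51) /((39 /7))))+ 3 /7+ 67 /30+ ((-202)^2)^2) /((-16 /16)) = -6643216018417 /3990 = -1664966420.66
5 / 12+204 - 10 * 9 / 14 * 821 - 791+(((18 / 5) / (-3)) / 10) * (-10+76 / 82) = -504834581 / 86100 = -5863.35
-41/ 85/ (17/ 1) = -41/ 1445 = -0.03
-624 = -624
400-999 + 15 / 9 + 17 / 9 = -5359 / 9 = -595.44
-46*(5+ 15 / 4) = -805 / 2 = -402.50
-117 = -117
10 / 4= 5 / 2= 2.50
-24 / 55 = -0.44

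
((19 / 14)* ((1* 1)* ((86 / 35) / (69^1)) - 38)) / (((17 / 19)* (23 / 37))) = -612311594 / 6609855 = -92.64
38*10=380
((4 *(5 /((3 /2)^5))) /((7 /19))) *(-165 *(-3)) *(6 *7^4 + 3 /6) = 9635067200 /189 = 50979191.53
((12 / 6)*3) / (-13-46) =-6 / 59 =-0.10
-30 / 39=-10 / 13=-0.77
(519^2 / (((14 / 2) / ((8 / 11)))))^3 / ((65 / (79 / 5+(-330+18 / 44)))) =-24670566091291391030016 / 233157925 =-105810540608008.03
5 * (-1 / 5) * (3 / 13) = -0.23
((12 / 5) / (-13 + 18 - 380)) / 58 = -2 / 18125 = -0.00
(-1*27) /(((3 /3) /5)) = -135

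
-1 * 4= -4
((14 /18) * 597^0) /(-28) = -1 /36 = -0.03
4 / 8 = 1 / 2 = 0.50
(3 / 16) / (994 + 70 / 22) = 0.00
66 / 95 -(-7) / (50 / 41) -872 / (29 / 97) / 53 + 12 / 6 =-68038819 / 1460150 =-46.60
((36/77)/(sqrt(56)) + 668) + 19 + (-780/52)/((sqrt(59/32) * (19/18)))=-1080 * sqrt(118)/1121 + 9 * sqrt(14)/539 + 687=676.60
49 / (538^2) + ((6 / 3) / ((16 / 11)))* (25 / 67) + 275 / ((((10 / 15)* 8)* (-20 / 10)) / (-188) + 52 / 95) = 35758075192093 / 78463058408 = 455.73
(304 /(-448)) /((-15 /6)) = 0.27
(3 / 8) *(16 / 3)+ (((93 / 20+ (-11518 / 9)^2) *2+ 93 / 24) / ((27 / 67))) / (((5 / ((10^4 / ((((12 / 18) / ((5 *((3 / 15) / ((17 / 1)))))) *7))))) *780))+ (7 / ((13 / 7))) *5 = 507957185371 / 1933308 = 262739.92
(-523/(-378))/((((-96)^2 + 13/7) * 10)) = 523/34843500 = 0.00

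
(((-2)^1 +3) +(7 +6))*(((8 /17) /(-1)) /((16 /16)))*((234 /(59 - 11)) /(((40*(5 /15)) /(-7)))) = 5733 /340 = 16.86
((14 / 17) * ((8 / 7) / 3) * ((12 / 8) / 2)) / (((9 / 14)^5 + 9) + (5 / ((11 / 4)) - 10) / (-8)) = 23664256 / 1019058795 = 0.02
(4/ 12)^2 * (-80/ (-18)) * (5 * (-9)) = -200/ 9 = -22.22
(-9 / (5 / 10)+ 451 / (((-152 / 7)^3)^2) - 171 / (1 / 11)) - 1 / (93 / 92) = -1899.99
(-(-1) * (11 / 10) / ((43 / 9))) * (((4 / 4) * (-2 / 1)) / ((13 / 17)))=-1683 / 2795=-0.60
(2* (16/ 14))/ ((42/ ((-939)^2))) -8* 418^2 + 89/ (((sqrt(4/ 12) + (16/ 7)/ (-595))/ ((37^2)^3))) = 398161114739.33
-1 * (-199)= 199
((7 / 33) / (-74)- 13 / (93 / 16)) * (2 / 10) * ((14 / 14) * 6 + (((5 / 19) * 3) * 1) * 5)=-10680327 / 2397230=-4.46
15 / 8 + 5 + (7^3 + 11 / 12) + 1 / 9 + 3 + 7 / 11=280795 / 792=354.54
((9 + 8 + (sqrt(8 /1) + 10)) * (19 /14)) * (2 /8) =19 * sqrt(2) /28 + 513 /56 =10.12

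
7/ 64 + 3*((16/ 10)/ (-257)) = 7459/ 82240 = 0.09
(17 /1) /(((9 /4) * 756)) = 17 /1701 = 0.01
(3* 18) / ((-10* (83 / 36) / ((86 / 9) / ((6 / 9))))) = -13932 / 415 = -33.57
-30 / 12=-5 / 2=-2.50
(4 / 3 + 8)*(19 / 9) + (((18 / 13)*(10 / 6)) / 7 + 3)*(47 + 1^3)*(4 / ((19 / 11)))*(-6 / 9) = -10599020 / 46683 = -227.04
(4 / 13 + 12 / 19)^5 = 672109330432 / 919358226007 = 0.73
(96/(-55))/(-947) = 96/52085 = 0.00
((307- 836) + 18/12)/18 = -1055/36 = -29.31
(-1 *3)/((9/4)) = -4/3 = -1.33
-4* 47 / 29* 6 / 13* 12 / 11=-13536 / 4147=-3.26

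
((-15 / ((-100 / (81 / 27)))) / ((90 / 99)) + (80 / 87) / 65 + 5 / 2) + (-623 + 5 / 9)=-420348793 / 678600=-619.44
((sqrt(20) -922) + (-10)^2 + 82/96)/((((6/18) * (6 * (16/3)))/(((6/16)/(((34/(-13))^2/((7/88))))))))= -139883835/416677888 + 10647 * sqrt(5)/13021184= -0.33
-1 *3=-3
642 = 642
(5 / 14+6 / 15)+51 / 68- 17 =-2169 / 140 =-15.49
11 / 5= 2.20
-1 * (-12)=12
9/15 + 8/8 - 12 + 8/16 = -99/10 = -9.90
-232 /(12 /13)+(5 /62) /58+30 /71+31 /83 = -15927491009 /63573684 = -250.54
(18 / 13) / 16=9 / 104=0.09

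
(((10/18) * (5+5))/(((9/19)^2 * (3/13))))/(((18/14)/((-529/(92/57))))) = -27350.80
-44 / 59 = -0.75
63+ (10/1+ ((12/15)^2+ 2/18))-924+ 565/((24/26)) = -214349/900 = -238.17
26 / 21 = 1.24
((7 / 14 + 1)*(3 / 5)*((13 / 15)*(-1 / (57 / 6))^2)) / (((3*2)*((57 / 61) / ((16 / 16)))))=793 / 514425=0.00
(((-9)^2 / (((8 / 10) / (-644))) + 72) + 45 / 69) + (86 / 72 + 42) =-53893819 / 828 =-65089.15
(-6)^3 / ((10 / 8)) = -172.80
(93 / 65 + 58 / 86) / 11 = 5884 / 30745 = 0.19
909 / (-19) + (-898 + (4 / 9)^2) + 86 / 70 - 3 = -947.42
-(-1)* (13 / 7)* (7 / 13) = 1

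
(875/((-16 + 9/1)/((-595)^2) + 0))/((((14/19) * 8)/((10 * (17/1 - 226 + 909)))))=-105101171875/2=-52550585937.50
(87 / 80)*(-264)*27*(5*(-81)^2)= -508589037 / 2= -254294518.50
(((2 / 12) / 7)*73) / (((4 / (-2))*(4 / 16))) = -73 / 21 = -3.48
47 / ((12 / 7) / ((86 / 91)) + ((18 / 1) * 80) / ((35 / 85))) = 14147 / 1053186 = 0.01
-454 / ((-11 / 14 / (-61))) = -35246.91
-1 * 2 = -2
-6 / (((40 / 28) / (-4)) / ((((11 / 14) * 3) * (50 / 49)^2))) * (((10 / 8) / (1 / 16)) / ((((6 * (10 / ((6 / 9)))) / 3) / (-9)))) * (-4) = 2376000 / 2401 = 989.59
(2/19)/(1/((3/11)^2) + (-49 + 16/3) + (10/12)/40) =-0.00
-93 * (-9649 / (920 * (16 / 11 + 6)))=9870927 / 75440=130.84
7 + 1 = 8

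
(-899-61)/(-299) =960/299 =3.21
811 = 811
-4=-4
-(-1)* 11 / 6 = 11 / 6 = 1.83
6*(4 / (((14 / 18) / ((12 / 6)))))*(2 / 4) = 30.86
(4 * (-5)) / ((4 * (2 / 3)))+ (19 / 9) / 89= -11977 / 1602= -7.48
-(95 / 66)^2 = -9025 / 4356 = -2.07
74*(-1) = -74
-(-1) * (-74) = -74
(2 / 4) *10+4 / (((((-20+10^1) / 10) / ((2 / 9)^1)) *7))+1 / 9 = 314 / 63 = 4.98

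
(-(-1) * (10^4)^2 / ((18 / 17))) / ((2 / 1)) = 425000000 / 9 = 47222222.22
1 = 1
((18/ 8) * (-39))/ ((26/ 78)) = -1053/ 4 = -263.25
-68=-68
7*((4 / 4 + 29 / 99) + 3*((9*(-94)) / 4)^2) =371996975 / 396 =939386.30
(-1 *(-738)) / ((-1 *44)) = -369 / 22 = -16.77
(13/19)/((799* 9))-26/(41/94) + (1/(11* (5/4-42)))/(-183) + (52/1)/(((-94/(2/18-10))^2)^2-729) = -1892871813747868665372125/31758179386407878149911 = -59.60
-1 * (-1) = 1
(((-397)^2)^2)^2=617055253404346928161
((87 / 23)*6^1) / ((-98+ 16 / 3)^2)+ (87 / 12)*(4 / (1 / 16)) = 412389773 / 888766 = 464.00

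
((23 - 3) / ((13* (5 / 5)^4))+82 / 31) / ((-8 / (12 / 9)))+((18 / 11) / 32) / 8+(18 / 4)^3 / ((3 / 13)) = 223669531 / 567424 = 394.18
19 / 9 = 2.11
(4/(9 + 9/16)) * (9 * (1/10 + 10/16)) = 232/85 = 2.73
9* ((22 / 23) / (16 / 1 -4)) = 33 / 46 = 0.72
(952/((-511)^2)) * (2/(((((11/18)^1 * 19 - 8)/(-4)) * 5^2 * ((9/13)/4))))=-0.00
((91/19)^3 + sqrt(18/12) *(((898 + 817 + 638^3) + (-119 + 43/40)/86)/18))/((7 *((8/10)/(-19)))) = -59952362.34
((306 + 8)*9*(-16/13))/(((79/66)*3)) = -994752/1027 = -968.60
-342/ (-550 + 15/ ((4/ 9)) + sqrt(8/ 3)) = 10944 * sqrt(6)/ 12792547 + 8474760/ 12792547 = 0.66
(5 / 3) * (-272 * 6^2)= -16320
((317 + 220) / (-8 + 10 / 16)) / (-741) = 1432 / 14573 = 0.10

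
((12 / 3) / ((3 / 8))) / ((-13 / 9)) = -96 / 13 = -7.38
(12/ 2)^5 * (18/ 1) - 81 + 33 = 139920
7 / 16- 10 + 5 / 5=-137 / 16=-8.56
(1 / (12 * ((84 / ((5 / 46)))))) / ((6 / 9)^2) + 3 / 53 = 62089 / 1092224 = 0.06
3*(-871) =-2613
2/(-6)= -1/3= -0.33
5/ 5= 1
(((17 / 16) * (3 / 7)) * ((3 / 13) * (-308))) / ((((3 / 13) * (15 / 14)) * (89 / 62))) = -40579 / 445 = -91.19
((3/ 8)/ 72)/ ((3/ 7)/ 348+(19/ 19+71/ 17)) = 3451/ 3430704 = 0.00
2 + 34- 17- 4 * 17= -49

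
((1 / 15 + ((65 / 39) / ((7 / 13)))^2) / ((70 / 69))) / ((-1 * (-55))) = 244628 / 1414875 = 0.17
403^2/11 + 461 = 167480/11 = 15225.45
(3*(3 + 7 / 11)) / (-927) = -0.01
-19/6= -3.17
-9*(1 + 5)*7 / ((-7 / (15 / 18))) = 45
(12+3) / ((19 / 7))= 105 / 19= 5.53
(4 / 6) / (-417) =-2 / 1251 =-0.00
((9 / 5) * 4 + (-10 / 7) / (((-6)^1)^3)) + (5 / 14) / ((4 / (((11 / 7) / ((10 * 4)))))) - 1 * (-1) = 3475837 / 423360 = 8.21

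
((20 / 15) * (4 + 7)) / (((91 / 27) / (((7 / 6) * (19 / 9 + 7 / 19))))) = 9328 / 741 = 12.59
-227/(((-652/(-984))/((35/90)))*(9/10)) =-651490/4401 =-148.03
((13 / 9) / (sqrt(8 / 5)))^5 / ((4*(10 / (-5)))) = -9282325*sqrt(10) / 120932352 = -0.24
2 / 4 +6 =6.50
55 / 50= 11 / 10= 1.10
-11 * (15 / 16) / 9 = -55 / 48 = -1.15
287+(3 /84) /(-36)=289295 /1008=287.00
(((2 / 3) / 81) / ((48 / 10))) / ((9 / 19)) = 95 / 26244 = 0.00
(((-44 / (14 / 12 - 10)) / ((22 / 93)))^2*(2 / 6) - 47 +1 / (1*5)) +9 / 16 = 101.56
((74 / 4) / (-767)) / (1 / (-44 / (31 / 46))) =37444 / 23777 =1.57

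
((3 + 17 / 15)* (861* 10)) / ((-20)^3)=-8897 / 2000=-4.45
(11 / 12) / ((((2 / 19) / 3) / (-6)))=-627 / 4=-156.75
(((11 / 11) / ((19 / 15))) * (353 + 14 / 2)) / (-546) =-0.52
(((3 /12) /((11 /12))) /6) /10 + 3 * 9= 5941 /220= 27.00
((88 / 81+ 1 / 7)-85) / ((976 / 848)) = -2517394 / 34587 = -72.78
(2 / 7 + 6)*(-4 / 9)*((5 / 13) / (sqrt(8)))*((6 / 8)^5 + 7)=-407605*sqrt(2) / 209664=-2.75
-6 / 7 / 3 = -0.29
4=4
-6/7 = -0.86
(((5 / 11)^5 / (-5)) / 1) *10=-6250 / 161051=-0.04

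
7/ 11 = 0.64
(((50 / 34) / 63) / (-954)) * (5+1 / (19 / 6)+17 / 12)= -38375 / 232955352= -0.00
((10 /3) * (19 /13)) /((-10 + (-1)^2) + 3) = -95 /117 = -0.81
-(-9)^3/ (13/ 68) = 49572/ 13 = 3813.23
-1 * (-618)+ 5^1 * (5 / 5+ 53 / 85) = 10644 / 17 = 626.12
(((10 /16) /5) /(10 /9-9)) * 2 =-9 /284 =-0.03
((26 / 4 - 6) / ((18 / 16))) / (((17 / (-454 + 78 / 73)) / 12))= -529024 / 3723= -142.10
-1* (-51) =51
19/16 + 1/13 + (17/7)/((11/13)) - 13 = -141989/16016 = -8.87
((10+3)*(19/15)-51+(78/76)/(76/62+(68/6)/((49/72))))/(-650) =533689457/10062039000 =0.05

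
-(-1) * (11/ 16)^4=14641/ 65536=0.22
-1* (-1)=1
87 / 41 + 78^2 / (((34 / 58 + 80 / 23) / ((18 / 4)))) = 748942023 / 111151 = 6738.06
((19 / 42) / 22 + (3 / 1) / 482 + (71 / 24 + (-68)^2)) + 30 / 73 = 50148423999 / 10837288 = 4627.40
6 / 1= 6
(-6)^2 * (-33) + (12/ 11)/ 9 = -39200/ 33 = -1187.88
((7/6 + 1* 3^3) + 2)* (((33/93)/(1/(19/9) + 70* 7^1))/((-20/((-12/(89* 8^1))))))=37829/2056889680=0.00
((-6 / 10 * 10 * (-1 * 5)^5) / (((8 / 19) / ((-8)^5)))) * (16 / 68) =-5836800000 / 17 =-343341176.47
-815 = -815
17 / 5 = 3.40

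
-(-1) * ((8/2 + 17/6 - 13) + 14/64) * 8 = -571/12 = -47.58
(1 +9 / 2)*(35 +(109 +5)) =1639 / 2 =819.50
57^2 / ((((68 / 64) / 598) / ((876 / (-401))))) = -27231714432 / 6817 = -3994677.19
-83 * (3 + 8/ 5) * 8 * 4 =-12217.60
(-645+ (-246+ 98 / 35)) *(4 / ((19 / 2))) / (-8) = 4441 / 95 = 46.75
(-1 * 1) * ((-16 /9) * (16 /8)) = 32 /9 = 3.56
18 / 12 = 3 / 2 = 1.50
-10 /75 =-2 /15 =-0.13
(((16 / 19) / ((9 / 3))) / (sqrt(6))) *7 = 56 *sqrt(6) / 171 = 0.80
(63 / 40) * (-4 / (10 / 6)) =-189 / 50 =-3.78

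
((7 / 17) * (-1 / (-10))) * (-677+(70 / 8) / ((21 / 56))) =-13727 / 510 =-26.92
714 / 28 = 51 / 2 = 25.50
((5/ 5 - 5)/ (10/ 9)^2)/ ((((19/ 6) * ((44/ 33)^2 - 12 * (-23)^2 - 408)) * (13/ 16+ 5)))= 5832/ 223775825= 0.00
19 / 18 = 1.06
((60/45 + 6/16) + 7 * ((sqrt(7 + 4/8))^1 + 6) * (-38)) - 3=-38335/24 - 133 * sqrt(30)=-2325.76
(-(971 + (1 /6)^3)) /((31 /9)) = -281.90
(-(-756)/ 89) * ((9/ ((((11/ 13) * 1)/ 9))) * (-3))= -2388204/ 979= -2439.43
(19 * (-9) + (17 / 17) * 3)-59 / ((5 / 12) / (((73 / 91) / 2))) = -102282 / 455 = -224.80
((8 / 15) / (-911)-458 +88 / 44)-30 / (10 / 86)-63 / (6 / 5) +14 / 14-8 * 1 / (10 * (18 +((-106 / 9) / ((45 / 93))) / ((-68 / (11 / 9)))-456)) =-378163330862777 / 494009072310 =-765.50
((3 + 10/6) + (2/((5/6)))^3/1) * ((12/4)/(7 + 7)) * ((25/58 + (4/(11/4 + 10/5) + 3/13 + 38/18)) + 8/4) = 2509993589/112817250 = 22.25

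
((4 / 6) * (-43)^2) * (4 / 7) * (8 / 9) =118336 / 189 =626.12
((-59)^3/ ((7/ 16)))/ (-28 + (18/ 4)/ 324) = 236596608/ 14105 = 16773.95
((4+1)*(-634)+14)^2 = 9960336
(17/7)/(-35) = -17/245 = -0.07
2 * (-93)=-186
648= 648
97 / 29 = 3.34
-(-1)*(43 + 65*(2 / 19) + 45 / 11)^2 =127057984 / 43681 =2908.77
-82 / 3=-27.33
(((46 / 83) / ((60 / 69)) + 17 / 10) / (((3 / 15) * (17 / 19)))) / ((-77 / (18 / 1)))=-331740 / 108647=-3.05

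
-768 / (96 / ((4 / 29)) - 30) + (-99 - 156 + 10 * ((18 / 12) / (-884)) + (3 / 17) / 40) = -256.17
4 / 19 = 0.21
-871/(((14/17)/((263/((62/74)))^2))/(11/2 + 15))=-57486501362407/26908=-2136409296.95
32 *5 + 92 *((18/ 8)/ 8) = 1487/ 8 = 185.88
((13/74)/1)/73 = 13/5402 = 0.00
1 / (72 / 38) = 19 / 36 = 0.53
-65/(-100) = 13/20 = 0.65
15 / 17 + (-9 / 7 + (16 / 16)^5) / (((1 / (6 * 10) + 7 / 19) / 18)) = -651585 / 52241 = -12.47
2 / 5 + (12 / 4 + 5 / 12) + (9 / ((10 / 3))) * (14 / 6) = 607 / 60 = 10.12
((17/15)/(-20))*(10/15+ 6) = -17/45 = -0.38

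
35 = 35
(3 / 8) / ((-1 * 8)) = -3 / 64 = -0.05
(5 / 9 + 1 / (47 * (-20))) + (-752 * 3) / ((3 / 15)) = -95424109 / 8460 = -11279.45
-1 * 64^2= -4096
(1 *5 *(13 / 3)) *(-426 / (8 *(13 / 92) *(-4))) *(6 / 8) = 24495 / 16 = 1530.94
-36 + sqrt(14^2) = -22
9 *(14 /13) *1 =126 /13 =9.69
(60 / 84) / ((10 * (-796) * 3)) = -1 / 33432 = -0.00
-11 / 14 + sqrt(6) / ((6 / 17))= -11 / 14 + 17 * sqrt(6) / 6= 6.15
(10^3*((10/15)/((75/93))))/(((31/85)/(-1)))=-6800/3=-2266.67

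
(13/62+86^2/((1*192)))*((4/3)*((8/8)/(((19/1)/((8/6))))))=57631/15903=3.62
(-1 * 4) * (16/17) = -64/17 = -3.76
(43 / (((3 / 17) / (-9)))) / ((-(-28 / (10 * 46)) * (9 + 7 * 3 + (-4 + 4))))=-16813 / 14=-1200.93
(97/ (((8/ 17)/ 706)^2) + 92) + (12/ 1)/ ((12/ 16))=218322864.06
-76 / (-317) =76 / 317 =0.24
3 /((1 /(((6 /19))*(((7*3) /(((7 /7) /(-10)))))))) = -3780 /19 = -198.95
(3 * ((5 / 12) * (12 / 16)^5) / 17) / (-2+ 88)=1215 / 5988352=0.00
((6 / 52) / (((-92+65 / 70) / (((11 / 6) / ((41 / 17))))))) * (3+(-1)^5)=-77 / 39975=-0.00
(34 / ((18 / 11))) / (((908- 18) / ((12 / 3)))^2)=748 / 1782225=0.00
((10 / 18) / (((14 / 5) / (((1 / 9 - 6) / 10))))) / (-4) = 265 / 9072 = 0.03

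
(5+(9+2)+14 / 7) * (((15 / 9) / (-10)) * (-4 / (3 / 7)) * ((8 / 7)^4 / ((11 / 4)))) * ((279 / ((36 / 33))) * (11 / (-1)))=-16760832 / 343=-48865.40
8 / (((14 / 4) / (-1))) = -16 / 7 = -2.29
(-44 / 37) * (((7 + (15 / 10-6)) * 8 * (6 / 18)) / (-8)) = 110 / 111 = 0.99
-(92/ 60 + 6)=-7.53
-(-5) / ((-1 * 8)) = -5 / 8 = -0.62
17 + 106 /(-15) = 149 /15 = 9.93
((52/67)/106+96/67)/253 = 5114/898403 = 0.01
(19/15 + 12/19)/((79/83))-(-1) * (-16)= -315337/22515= -14.01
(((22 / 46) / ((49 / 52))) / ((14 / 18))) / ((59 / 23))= 5148 / 20237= 0.25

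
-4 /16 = -1 /4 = -0.25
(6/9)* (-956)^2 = 1827872/3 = 609290.67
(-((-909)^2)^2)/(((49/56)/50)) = -273096116384400/7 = -39013730912057.14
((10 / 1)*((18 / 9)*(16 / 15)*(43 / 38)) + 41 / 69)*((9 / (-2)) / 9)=-10809 / 874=-12.37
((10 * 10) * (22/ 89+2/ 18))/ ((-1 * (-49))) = 4100/ 5607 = 0.73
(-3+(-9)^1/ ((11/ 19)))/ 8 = -2.32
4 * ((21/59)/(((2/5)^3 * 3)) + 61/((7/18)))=524381/826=634.84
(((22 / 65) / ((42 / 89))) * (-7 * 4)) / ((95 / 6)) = -7832 / 6175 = -1.27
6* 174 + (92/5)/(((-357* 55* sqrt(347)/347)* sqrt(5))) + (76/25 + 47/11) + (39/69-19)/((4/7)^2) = 12584931/12650-92* sqrt(1735)/490875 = 994.85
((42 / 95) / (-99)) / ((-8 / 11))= 7 / 1140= 0.01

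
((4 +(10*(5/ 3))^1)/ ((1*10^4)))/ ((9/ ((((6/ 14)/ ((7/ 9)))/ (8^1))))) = 31/ 1960000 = 0.00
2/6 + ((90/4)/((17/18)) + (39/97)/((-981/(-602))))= 4386326/179741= 24.40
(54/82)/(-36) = -3/164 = -0.02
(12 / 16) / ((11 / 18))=27 / 22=1.23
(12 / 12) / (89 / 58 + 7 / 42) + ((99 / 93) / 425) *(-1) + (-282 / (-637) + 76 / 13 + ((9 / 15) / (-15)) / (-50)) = 213483182151 / 31052157500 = 6.87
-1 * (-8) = 8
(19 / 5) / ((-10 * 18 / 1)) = -19 / 900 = -0.02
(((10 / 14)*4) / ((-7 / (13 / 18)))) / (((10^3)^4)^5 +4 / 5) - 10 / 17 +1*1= 7717500000000000000000000000000000000000000000000000000000000649 / 18742500000000000000000000000000000000000000000000000000000014994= 0.41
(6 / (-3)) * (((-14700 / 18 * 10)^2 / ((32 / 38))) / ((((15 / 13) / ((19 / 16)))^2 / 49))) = -85234568111875 / 10368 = -8220926708.32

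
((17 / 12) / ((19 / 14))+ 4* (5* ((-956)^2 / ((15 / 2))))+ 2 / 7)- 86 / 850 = 275521378337 / 113050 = 2437163.90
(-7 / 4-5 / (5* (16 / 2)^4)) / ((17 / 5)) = -35845 / 69632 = -0.51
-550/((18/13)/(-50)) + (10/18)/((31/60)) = 5541550/279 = 19862.19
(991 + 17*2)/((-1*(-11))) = 1025/11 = 93.18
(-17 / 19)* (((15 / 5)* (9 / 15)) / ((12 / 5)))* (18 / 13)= -0.93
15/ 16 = 0.94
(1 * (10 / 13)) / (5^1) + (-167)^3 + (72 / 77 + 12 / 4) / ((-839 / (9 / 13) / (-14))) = -4657462.80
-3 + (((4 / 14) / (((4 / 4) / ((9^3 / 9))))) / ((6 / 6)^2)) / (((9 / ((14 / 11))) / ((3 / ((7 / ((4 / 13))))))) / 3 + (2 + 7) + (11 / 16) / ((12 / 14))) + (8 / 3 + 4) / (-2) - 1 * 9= -808898 / 55797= -14.50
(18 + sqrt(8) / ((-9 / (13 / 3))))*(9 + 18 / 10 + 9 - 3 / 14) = 12339 / 35 - 5941*sqrt(2) / 315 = 325.87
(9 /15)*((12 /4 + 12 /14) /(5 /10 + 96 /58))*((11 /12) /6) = 0.16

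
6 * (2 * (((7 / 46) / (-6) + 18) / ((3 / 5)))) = 24805 / 69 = 359.49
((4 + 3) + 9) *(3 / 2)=24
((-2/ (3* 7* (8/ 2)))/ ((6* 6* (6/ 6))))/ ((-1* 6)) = 1/ 9072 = 0.00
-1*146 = -146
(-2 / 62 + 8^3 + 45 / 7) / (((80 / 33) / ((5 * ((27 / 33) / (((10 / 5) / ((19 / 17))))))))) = 14427099 / 29512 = 488.86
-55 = -55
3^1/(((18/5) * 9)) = 0.09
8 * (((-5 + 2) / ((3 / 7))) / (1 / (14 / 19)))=-784 / 19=-41.26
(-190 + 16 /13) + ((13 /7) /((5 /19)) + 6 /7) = -82289 /455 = -180.85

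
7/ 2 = 3.50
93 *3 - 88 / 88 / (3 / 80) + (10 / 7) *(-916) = -22181 / 21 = -1056.24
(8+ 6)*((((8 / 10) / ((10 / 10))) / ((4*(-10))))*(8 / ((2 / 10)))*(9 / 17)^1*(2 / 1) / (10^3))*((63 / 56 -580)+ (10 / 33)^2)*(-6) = -41.18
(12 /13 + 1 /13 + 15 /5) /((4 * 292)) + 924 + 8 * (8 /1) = 288497 /292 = 988.00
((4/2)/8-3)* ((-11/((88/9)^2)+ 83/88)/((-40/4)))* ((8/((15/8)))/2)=0.49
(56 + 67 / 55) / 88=3147 / 4840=0.65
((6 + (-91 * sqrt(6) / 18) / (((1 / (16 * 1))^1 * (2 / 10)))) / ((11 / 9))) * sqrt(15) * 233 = -2544360 * sqrt(10) / 11 + 12582 * sqrt(15) / 11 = -727022.08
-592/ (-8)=74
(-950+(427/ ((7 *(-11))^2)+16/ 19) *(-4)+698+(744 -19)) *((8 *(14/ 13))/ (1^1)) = 120850320/ 29887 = 4043.57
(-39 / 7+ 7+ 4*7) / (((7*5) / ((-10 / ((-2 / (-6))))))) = -25.22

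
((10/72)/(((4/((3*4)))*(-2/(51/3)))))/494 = -85/11856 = -0.01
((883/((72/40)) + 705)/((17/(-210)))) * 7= -5272400/51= -103380.39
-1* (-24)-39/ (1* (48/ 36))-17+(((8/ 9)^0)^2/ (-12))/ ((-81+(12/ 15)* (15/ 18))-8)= -5896/ 265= -22.25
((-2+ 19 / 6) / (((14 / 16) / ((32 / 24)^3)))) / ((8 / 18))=64 / 9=7.11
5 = 5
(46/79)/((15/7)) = 322/1185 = 0.27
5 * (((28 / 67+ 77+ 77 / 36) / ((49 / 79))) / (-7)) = -10828135 / 118188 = -91.62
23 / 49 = 0.47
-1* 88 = -88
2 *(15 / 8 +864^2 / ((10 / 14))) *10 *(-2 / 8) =-41803851 / 8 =-5225481.38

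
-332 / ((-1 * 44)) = 83 / 11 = 7.55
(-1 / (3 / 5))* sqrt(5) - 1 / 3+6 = 17 / 3 - 5* sqrt(5) / 3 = 1.94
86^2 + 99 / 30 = 73993 / 10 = 7399.30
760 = 760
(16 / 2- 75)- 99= -166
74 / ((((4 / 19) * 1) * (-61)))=-703 / 122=-5.76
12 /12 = 1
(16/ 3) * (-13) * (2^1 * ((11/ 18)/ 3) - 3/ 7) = 832/ 567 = 1.47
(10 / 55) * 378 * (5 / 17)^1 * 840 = 3175200 / 187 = 16979.68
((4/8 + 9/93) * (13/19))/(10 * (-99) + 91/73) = -35113/85026862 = -0.00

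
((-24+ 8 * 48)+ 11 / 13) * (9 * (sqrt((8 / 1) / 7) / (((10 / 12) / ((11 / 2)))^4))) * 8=801094379184 * sqrt(14) / 56875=52701902.44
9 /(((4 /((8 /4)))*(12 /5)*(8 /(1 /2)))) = 15 /128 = 0.12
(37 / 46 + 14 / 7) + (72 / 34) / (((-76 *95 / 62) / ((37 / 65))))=256344009 / 91748150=2.79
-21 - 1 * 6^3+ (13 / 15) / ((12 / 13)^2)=-509723 / 2160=-235.98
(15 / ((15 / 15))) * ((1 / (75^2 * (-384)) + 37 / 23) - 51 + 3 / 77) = -188790481771 / 255024000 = -740.29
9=9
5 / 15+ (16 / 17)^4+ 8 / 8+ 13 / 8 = 3.74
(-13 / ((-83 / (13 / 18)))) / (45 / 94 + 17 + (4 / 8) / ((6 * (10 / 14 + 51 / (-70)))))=7943 / 817716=0.01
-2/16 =-1/8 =-0.12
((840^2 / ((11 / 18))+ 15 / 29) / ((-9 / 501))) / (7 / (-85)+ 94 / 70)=-487979348843 / 9570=-50990527.57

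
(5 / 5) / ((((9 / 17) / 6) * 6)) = 17 / 9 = 1.89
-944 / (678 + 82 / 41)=-118 / 85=-1.39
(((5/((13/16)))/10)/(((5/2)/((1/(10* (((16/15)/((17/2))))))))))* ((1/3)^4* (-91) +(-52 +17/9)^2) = 12801/26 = 492.35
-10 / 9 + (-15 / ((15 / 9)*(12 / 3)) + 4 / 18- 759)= -27437 / 36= -762.14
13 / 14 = 0.93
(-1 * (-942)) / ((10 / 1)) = 471 / 5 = 94.20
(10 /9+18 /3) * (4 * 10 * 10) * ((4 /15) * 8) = 163840 /27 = 6068.15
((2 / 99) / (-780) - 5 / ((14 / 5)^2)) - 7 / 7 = -1.64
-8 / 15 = -0.53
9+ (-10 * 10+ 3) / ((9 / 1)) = -16 / 9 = -1.78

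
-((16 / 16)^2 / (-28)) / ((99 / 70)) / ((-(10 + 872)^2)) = -5 / 154028952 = -0.00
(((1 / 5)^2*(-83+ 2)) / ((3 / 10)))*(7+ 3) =-108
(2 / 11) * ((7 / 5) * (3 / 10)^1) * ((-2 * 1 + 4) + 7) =189 / 275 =0.69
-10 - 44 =-54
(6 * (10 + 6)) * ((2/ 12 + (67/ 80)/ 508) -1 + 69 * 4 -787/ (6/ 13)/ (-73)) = 2656935953/ 92710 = 28658.57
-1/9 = -0.11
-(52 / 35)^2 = -2704 / 1225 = -2.21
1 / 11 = 0.09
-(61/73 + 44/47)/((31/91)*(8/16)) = -1106378/106361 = -10.40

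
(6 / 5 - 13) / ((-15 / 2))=118 / 75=1.57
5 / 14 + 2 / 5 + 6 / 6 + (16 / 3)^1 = 1489 / 210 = 7.09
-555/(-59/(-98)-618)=0.90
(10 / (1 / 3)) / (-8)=-15 / 4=-3.75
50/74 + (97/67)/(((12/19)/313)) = 21363883/29748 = 718.16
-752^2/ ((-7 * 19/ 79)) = 44674816/ 133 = 335900.87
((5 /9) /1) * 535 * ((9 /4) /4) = 2675 /16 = 167.19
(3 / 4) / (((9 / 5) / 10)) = 4.17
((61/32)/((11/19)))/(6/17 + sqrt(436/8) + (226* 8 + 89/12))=21894978453/12074170751896 - 3014559* sqrt(218)/6037085375948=0.00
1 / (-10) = -1 / 10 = -0.10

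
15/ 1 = 15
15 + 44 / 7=149 / 7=21.29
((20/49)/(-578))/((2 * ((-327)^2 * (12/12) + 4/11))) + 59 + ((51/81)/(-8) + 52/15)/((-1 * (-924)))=140107143057361331/2374549770811680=59.00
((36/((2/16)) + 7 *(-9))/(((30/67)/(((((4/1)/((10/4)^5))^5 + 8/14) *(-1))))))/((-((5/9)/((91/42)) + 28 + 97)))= 4672409046653832827382/2038180828094482421875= 2.29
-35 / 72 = -0.49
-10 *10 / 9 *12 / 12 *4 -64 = -976 / 9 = -108.44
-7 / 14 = -1 / 2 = -0.50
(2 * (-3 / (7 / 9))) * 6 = -324 / 7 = -46.29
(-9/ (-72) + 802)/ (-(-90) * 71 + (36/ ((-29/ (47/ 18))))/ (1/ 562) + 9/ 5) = 930465/ 5301368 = 0.18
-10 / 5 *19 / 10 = -3.80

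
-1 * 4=-4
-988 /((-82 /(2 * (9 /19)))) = 468 /41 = 11.41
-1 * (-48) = 48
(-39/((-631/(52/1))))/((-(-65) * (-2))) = -0.02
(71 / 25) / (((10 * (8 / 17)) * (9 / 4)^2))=0.12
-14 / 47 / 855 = -14 / 40185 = -0.00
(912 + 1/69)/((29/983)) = 61859207/2001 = 30914.15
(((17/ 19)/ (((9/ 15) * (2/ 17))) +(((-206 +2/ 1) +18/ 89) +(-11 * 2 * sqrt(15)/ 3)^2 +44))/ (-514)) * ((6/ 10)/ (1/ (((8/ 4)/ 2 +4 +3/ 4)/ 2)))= -153909951/ 69533920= -2.21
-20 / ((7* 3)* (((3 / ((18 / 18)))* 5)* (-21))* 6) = 0.00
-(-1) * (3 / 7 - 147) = -1026 / 7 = -146.57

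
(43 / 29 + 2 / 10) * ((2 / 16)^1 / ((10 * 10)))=61 / 29000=0.00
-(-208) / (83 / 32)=6656 / 83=80.19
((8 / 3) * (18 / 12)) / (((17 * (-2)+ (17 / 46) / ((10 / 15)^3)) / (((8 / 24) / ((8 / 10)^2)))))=-2300 / 36159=-0.06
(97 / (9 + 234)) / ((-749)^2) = 97 / 136323243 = 0.00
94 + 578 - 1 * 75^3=-421203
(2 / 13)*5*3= 30 / 13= 2.31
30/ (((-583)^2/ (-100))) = -3000/ 339889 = -0.01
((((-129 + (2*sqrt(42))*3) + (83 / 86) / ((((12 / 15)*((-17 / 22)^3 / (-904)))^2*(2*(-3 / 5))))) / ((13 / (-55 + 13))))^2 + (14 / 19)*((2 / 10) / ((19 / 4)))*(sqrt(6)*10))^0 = 1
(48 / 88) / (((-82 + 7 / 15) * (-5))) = 18 / 13453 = 0.00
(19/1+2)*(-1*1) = -21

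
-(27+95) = -122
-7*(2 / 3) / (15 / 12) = -56 / 15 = -3.73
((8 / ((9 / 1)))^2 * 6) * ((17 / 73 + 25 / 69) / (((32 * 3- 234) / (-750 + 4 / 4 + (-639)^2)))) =-78201654784 / 9383931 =-8333.57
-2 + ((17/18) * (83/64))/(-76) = -176515/87552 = -2.02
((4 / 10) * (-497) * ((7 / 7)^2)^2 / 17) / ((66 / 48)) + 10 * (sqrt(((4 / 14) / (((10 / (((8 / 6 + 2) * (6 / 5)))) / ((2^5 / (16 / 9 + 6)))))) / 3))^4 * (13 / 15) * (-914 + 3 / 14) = -398860291504 / 1964318125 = -203.05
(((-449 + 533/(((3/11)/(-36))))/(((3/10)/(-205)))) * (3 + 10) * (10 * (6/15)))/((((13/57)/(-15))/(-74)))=12244875090000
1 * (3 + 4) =7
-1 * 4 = -4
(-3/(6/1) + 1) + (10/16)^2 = 0.89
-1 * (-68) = 68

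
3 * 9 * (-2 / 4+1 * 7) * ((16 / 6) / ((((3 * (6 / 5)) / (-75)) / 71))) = -692250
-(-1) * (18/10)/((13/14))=1.94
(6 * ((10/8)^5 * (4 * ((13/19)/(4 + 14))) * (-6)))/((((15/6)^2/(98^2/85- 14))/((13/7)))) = -491.34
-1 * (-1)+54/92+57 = 2695/46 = 58.59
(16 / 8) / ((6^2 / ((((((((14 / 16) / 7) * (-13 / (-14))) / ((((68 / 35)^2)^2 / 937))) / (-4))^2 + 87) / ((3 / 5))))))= 848649661296691799885 / 101117193999492317184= 8.39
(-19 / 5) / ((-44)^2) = -19 / 9680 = -0.00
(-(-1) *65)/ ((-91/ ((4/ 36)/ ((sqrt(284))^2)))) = -5/ 17892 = -0.00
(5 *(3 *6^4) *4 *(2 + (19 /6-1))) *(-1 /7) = -324000 /7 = -46285.71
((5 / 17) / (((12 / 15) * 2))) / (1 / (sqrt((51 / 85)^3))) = 3 * sqrt(15) / 136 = 0.09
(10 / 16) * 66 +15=56.25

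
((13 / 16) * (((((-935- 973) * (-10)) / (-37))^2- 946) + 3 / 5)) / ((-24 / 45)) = -403674.38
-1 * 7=-7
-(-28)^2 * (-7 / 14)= 392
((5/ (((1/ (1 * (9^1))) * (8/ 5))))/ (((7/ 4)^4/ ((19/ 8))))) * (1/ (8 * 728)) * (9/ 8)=38475/ 27966848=0.00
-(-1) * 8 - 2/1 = 6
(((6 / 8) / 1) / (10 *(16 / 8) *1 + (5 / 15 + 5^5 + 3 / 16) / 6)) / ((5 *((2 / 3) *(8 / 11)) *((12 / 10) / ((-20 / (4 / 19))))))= -5643 / 124628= -0.05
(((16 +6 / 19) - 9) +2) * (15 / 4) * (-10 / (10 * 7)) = -2655 / 532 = -4.99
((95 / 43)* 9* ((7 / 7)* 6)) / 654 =855 / 4687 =0.18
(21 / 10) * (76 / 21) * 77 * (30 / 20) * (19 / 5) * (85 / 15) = 472549 / 25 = 18901.96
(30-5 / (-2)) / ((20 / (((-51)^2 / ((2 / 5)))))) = 169065 / 16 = 10566.56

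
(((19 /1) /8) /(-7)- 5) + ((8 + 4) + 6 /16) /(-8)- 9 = -15.89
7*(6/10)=21/5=4.20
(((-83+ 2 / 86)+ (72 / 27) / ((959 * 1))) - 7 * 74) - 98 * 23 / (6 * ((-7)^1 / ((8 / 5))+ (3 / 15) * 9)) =-1932928770 / 4247411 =-455.08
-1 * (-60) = 60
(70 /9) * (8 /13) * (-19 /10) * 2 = -2128 /117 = -18.19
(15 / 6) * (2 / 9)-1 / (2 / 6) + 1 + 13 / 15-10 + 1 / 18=-947 / 90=-10.52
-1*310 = -310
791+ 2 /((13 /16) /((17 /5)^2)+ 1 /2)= 794.51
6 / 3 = 2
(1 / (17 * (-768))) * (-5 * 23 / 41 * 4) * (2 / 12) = 115 / 802944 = 0.00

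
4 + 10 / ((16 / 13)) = 97 / 8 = 12.12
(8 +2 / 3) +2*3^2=80 / 3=26.67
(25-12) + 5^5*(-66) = -206237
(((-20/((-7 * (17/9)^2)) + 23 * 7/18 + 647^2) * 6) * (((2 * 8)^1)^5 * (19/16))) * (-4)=-75924262562299904/6069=-12510176728011.19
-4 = -4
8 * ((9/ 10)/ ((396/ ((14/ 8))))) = 7/ 220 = 0.03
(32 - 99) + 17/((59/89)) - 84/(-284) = -172001/4189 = -41.06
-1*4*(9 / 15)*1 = -12 / 5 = -2.40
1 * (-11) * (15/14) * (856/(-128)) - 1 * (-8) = 19447/224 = 86.82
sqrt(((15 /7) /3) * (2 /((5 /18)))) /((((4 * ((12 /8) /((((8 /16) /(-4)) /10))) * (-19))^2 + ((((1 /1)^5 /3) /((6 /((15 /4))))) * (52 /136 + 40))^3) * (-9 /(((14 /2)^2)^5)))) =-0.86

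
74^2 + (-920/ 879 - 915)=4008199/ 879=4559.95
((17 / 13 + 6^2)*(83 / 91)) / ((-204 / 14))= -40255 / 17238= -2.34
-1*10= -10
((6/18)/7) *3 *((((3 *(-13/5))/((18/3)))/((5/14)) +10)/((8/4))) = 159/350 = 0.45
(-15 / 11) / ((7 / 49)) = -105 / 11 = -9.55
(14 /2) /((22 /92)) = 322 /11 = 29.27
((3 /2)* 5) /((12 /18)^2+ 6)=135 /116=1.16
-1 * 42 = -42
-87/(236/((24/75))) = -174/1475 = -0.12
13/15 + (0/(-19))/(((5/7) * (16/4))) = 13/15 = 0.87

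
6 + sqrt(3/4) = sqrt(3)/2 + 6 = 6.87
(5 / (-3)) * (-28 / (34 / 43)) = 3010 / 51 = 59.02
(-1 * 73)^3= -389017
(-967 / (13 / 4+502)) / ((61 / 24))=-92832 / 123281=-0.75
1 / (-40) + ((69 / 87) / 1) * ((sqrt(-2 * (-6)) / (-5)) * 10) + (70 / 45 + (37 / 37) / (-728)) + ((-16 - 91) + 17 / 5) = -83596 / 819 - 92 * sqrt(3) / 29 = -107.57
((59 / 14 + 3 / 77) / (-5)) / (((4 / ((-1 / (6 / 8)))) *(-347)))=-131 / 160314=-0.00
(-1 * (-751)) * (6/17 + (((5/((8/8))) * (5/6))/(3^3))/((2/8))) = 1003336/1377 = 728.64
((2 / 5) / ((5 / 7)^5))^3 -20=-38313453232956 / 3814697265625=-10.04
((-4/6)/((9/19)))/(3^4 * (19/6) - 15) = -76/13041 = -0.01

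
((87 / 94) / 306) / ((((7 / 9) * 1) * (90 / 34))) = 29 / 19740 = 0.00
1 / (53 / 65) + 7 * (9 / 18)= 501 / 106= 4.73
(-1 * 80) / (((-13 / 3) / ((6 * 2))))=2880 / 13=221.54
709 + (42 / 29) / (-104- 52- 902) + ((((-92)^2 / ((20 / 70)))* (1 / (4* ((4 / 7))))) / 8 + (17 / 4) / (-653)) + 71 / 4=376152340881 / 160282768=2346.80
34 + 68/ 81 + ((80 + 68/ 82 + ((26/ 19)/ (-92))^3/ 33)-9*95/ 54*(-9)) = 6296505276628445/ 24389104732344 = 258.17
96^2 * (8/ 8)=9216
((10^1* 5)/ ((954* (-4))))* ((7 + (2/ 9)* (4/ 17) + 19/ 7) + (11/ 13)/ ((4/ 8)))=-1994275/ 13282542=-0.15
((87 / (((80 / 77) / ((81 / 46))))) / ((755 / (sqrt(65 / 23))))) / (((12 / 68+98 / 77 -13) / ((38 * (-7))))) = 499832487 * sqrt(1495) / 2556128000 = 7.56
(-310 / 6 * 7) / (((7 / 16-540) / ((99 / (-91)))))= -81840 / 112229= -0.73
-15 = -15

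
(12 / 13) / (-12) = -1 / 13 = -0.08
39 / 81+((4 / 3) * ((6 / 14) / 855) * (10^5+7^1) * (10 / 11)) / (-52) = -352795 / 513513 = -0.69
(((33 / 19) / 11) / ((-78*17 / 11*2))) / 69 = -11 / 1158924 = -0.00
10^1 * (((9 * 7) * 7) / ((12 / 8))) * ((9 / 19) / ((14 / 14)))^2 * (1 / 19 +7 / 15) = 2349648 / 6859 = 342.56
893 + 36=929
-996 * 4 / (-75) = 1328 / 25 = 53.12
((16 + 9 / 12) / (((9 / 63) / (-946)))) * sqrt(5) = -221837 * sqrt(5) / 2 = -248021.31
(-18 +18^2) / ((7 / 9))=2754 / 7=393.43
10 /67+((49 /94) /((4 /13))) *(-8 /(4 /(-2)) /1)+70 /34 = 961953 /107066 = 8.98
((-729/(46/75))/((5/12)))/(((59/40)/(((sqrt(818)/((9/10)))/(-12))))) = 243000 * sqrt(818)/1357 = 5121.57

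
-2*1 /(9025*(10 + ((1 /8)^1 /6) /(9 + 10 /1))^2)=-4608 /2079816025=-0.00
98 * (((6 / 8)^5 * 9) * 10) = 535815 / 256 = 2093.03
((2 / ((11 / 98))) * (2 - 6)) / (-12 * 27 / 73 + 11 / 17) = 972944 / 51755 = 18.80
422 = 422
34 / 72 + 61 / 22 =1285 / 396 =3.24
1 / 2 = 0.50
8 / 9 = 0.89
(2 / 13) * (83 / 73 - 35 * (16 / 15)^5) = -7.26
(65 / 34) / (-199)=-65 / 6766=-0.01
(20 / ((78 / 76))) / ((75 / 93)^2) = 146072 / 4875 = 29.96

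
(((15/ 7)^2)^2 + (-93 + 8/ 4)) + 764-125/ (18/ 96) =197494/ 7203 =27.42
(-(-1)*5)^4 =625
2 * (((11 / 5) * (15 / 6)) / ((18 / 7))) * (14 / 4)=539 / 36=14.97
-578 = -578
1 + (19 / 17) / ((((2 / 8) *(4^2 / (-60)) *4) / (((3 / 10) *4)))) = -4.03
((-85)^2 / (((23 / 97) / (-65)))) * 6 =-11883554.35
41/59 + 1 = 100/59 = 1.69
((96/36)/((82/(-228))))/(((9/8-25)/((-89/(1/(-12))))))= 2597376/7831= 331.68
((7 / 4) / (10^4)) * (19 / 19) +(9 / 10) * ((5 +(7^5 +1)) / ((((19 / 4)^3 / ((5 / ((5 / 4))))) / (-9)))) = -1394537423987 / 274360000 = -5082.87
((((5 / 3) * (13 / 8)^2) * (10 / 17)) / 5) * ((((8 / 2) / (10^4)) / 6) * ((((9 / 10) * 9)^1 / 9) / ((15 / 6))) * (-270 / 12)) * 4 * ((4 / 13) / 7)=-117 / 2380000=-0.00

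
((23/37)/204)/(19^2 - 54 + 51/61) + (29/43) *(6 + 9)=61655369969/6094662792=10.12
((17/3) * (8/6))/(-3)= -68/27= -2.52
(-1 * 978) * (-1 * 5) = 4890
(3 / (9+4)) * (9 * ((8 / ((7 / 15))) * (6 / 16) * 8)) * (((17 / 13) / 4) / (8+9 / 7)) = 3.76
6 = 6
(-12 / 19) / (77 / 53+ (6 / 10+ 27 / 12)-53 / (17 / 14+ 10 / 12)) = 546960 / 18689483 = 0.03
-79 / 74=-1.07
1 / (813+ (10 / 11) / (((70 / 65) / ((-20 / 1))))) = 77 / 61301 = 0.00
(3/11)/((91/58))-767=-767593/1001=-766.83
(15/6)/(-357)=-5/714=-0.01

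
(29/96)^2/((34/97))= 81577/313344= 0.26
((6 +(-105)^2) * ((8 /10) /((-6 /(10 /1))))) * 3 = -44124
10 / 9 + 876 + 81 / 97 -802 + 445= 454786 / 873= 520.95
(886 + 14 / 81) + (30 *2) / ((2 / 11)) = 98510 / 81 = 1216.17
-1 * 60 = -60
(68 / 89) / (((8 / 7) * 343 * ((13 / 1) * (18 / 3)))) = 17 / 680316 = 0.00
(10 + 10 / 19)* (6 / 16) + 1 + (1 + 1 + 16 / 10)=8.55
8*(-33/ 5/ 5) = -264/ 25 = -10.56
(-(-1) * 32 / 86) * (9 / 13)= 144 / 559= 0.26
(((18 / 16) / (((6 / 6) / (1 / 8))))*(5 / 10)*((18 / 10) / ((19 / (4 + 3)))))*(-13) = -7371 / 12160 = -0.61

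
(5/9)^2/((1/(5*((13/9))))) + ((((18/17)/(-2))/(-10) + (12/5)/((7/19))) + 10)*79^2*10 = 89697312010/86751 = 1033962.86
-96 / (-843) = 32 / 281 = 0.11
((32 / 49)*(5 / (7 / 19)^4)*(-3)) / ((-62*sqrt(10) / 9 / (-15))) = -422240040*sqrt(10) / 3647119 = -366.11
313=313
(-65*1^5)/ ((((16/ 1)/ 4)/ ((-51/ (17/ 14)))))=1365/ 2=682.50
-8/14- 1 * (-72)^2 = -36292/7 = -5184.57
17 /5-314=-1553 /5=-310.60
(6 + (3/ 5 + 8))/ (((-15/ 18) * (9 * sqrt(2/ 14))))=-146 * sqrt(7)/ 75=-5.15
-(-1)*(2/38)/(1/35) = 35/19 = 1.84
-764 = -764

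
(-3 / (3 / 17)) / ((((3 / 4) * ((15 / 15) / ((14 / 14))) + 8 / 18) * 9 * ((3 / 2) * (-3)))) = 136 / 387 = 0.35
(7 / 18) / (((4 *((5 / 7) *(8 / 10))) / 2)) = 49 / 144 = 0.34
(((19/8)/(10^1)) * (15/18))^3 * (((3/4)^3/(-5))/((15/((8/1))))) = -6859/19660800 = -0.00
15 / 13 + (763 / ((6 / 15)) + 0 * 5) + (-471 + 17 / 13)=37413 / 26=1438.96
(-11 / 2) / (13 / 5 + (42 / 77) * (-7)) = 605 / 134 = 4.51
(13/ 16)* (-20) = -65/ 4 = -16.25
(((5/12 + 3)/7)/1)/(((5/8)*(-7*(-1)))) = 82/735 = 0.11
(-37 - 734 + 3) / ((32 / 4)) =-96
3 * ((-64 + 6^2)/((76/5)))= -105/19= -5.53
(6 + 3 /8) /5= 51 /40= 1.28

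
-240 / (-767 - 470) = 240 / 1237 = 0.19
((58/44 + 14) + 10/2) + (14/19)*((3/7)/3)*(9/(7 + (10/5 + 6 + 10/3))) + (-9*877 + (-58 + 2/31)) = -7930.57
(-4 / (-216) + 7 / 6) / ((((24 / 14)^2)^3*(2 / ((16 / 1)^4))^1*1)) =30118144 / 19683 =1530.16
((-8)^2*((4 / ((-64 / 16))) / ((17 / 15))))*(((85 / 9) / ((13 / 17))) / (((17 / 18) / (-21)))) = 201600 / 13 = 15507.69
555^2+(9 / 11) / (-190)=643772241 / 2090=308025.00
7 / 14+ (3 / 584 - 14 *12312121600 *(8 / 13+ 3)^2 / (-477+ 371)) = 111183284402309515 / 5230888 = 21255145283.61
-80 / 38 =-40 / 19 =-2.11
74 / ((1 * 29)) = 74 / 29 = 2.55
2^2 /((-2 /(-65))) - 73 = 57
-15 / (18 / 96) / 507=-80 / 507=-0.16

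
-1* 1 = -1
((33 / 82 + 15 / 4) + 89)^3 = 3565449058933 / 4410944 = 808318.82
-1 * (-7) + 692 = 699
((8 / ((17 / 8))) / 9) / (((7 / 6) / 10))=1280 / 357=3.59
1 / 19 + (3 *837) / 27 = 1768 / 19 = 93.05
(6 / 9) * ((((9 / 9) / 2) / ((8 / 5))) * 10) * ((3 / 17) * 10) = 125 / 34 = 3.68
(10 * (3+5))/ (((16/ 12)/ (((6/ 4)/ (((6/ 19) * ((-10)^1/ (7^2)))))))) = -2793/ 2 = -1396.50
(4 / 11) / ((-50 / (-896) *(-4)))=-448 / 275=-1.63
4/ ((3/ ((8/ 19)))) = 32/ 57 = 0.56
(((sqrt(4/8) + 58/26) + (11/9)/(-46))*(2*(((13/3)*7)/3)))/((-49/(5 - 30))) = 325*sqrt(2)/63 + 296575/13041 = 30.04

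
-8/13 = -0.62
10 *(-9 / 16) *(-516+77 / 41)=948555 / 328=2891.94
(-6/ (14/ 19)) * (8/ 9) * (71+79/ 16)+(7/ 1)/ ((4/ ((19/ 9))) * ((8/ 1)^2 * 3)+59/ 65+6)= -3522734615/ 6409354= -549.62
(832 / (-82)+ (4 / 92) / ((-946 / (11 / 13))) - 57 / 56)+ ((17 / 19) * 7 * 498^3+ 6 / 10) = 2169284512829382829 / 2804368840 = 773537518.28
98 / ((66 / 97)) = 4753 / 33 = 144.03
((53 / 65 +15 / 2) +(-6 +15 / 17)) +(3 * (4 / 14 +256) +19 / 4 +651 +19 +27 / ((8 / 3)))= 90154821 / 61880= 1456.93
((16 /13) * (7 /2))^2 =3136 /169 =18.56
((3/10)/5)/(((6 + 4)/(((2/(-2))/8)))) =-3/4000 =-0.00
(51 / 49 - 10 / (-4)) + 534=52679 / 98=537.54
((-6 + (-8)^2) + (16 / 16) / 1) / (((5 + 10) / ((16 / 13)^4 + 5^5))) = 1756600333 / 142805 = 12300.69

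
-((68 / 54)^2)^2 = -1336336 / 531441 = -2.51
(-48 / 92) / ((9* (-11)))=0.01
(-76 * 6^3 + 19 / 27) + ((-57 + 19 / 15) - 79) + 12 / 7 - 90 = -15723208 / 945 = -16638.32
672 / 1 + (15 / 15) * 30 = 702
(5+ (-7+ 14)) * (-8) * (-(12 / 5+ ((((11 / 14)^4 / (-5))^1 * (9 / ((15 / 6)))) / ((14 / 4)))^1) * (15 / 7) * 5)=280937592 / 117649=2387.93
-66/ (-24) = 11/ 4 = 2.75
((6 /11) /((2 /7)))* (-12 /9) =-28 /11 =-2.55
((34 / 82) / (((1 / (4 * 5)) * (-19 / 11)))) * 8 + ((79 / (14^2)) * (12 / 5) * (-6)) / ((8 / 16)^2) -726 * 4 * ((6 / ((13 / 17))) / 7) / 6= -1498916096 / 2481115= -604.13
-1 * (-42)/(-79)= -42/79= -0.53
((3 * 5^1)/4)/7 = 15/28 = 0.54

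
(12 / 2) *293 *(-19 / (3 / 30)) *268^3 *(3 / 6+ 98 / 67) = -12619083204480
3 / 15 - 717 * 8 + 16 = -28599 / 5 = -5719.80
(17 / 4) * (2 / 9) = 17 / 18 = 0.94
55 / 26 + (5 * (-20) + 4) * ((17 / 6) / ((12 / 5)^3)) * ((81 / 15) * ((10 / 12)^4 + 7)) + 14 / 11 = -791.60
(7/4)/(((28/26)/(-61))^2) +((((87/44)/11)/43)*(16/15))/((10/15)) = 16359526223/2913680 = 5614.73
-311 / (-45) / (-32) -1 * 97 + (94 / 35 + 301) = 416243 / 2016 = 206.47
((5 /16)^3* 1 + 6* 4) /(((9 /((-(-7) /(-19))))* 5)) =-689003 /3502080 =-0.20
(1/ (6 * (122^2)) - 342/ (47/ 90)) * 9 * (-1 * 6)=24738993657/ 699548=35364.25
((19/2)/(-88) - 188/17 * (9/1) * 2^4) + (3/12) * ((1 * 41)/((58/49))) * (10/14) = -1586.39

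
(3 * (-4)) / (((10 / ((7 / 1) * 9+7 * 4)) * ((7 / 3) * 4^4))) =-117 / 640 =-0.18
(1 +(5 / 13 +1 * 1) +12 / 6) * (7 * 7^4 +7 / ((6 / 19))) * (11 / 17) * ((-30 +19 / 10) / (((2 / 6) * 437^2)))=-21.08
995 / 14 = 71.07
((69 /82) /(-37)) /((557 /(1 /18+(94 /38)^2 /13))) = -1022465 /47585274204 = -0.00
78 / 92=39 / 46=0.85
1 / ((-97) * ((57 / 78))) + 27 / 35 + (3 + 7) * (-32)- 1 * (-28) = -18786609 / 64505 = -291.24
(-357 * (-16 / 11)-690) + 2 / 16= -15013 / 88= -170.60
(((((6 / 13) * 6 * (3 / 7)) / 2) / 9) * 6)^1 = 36 / 91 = 0.40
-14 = -14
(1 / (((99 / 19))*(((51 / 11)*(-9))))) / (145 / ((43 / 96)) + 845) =-43 / 10926495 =-0.00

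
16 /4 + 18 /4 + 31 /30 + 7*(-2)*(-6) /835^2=19940887 /2091675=9.53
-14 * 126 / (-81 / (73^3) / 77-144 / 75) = 440328342300 / 479269619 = 918.75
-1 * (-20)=20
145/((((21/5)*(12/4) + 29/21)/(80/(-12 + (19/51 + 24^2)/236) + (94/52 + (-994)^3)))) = -10185688767.92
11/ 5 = 2.20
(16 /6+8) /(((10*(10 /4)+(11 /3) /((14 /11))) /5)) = 2240 /1171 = 1.91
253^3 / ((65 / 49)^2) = 38882459077 / 4225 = 9202948.89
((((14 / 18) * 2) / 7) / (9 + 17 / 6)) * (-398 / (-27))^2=633616 / 155277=4.08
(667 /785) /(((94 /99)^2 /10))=6537267 /693626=9.42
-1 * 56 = -56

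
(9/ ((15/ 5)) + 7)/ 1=10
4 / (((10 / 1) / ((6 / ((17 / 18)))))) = 216 / 85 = 2.54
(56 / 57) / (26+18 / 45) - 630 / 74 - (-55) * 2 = 7065745 / 69597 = 101.52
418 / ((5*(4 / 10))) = 209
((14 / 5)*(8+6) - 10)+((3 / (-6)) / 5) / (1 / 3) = 289 / 10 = 28.90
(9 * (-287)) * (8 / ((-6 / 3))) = 10332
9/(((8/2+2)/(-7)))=-10.50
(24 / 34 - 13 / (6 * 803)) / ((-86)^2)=57595 / 605776776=0.00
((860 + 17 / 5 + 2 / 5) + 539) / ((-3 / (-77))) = 180026 / 5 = 36005.20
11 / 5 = 2.20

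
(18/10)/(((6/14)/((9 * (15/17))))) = 567/17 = 33.35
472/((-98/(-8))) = 1888/49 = 38.53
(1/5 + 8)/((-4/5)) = -10.25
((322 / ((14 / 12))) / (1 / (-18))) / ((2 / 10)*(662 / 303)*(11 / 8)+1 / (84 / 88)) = -3013.75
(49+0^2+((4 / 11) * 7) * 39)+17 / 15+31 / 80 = 79091 / 528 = 149.79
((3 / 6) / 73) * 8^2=32 / 73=0.44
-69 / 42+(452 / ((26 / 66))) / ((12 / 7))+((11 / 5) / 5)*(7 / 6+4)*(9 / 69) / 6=419257781 / 627900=667.71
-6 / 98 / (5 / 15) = -9 / 49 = -0.18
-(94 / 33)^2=-8.11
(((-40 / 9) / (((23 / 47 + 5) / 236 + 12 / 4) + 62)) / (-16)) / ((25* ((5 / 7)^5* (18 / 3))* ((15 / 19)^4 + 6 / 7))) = 6073715895331 / 49392128208093750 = 0.00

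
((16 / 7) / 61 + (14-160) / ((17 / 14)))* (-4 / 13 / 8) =436258 / 94367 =4.62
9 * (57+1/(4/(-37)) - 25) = 204.75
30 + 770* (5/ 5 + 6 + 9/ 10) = 6113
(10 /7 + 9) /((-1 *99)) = -73 /693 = -0.11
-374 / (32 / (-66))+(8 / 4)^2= 775.38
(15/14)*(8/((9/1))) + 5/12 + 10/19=1.90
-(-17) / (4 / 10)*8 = 340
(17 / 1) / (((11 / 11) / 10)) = 170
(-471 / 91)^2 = 221841 / 8281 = 26.79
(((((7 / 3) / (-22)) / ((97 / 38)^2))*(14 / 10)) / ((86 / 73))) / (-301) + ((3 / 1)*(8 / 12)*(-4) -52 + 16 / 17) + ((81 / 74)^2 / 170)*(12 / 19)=-149917342356011267 / 2538635156002110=-59.05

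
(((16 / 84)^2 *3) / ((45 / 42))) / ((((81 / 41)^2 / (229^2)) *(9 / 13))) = 36671781536 / 18600435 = 1971.56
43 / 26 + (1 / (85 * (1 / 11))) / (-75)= 273839 / 165750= 1.65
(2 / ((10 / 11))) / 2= 11 / 10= 1.10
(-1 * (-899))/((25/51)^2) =2338299/625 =3741.28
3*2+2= 8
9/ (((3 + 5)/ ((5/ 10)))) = 9/ 16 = 0.56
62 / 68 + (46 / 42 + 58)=42845 / 714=60.01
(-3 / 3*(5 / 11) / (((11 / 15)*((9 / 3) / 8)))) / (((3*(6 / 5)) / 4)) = -2000 / 1089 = -1.84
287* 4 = 1148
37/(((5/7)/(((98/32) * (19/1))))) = 3014.11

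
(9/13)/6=3/26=0.12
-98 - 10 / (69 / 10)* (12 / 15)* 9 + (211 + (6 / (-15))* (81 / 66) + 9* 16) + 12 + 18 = 349234 / 1265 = 276.07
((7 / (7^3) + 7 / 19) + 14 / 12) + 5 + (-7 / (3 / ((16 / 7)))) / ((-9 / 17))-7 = 484117 / 50274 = 9.63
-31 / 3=-10.33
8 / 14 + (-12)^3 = -12092 / 7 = -1727.43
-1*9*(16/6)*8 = -192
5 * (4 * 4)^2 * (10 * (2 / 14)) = 12800 / 7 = 1828.57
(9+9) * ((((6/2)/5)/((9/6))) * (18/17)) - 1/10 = 1279/170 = 7.52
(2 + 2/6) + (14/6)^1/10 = 2.57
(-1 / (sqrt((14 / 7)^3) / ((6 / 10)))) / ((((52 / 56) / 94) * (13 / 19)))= -18753 * sqrt(2) / 845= -31.39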